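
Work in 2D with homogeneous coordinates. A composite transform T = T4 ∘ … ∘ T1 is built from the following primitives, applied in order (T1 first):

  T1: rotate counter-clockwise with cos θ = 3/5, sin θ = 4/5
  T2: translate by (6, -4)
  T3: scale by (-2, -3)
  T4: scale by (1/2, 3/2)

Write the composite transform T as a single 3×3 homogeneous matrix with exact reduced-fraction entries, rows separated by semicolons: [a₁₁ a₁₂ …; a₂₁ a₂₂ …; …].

T1 = [3/5 -4/5 0; 4/5 3/5 0; 0 0 1]
T2·T1 = [3/5 -4/5 6; 4/5 3/5 -4; 0 0 1]
T3·…·T1 = [-6/5 8/5 -12; -12/5 -9/5 12; 0 0 1]
T4·…·T1 = [-3/5 4/5 -6; -18/5 -27/10 18; 0 0 1]

T = [-3/5 4/5 -6; -18/5 -27/10 18; 0 0 1]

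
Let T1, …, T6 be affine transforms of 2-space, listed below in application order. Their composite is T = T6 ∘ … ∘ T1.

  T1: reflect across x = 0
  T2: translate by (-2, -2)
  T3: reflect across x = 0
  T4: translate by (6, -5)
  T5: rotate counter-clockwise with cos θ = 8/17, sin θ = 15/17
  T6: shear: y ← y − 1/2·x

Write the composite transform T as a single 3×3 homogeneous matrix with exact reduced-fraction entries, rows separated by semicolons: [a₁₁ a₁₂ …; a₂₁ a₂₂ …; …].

T1 = [-1 0 0; 0 1 0; 0 0 1]
T2·T1 = [-1 0 -2; 0 1 -2; 0 0 1]
T3·…·T1 = [1 0 2; 0 1 -2; 0 0 1]
T4·…·T1 = [1 0 8; 0 1 -7; 0 0 1]
T5·…·T1 = [8/17 -15/17 169/17; 15/17 8/17 64/17; 0 0 1]
T6·…·T1 = [8/17 -15/17 169/17; 11/17 31/34 -41/34; 0 0 1]

T = [8/17 -15/17 169/17; 11/17 31/34 -41/34; 0 0 1]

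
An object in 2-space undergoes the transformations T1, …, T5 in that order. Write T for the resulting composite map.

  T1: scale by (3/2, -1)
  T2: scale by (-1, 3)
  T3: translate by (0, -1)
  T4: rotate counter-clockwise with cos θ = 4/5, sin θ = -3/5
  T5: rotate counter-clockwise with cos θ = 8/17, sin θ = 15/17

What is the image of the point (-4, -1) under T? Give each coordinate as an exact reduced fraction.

T1 scale by (3/2, -1): (-4, -1) → (-6, 1)
T2 scale by (-1, 3): (-6, 1) → (6, 3)
T3 translate by (0, -1): (6, 3) → (6, 2)
T4 rotate counter-clockwise with cos θ = 4/5, sin θ = -3/5: (6, 2) → (6, -2)
T5 rotate counter-clockwise with cos θ = 8/17, sin θ = 15/17: (6, -2) → (78/17, 74/17)

T(p) = (78/17, 74/17)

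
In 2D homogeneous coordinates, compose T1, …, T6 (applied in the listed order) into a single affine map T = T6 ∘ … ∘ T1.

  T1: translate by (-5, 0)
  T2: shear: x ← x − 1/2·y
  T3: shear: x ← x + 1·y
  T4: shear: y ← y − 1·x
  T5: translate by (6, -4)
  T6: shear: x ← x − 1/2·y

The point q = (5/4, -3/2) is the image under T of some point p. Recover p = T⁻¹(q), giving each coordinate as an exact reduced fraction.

p = (1, -3)

T1 = [1 0 -5; 0 1 0; 0 0 1]
T2·T1 = [1 -1/2 -5; 0 1 0; 0 0 1]
T3·…·T1 = [1 1/2 -5; 0 1 0; 0 0 1]
T4·…·T1 = [1 1/2 -5; -1 1/2 5; 0 0 1]
T5·…·T1 = [1 1/2 1; -1 1/2 1; 0 0 1]
T6·…·T1 = [3/2 1/4 1/2; -1 1/2 1; 0 0 1]
det M = 1; M⁻¹ = [1/2 -1/4 0; 1 3/2 -2; 0 0 1]
M⁻¹ · (5/4, -3/2)ᵀ = (1, -3)ᵀ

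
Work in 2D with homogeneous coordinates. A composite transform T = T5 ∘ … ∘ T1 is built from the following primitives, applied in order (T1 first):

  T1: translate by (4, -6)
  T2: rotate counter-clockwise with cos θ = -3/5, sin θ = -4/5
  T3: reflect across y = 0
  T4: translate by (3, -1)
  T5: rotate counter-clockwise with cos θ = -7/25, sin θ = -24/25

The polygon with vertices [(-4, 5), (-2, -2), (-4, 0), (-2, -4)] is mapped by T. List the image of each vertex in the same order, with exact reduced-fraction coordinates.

image vertices: (-269/125, -208/125), (-343/125, 699/125), (-489/125, 377/125), (-431/125, 933/125)

T1 translate by (4, -6): (-4, 5) → (0, -1); (-2, -2) → (2, -8); (-4, 0) → (0, -6); (-2, -4) → (2, -10)
T2 rotate counter-clockwise with cos θ = -3/5, sin θ = -4/5: (0, -1) → (-4/5, 3/5); (2, -8) → (-38/5, 16/5); (0, -6) → (-24/5, 18/5); (2, -10) → (-46/5, 22/5)
T3 reflect across y = 0: (-4/5, 3/5) → (-4/5, -3/5); (-38/5, 16/5) → (-38/5, -16/5); (-24/5, 18/5) → (-24/5, -18/5); (-46/5, 22/5) → (-46/5, -22/5)
T4 translate by (3, -1): (-4/5, -3/5) → (11/5, -8/5); (-38/5, -16/5) → (-23/5, -21/5); (-24/5, -18/5) → (-9/5, -23/5); (-46/5, -22/5) → (-31/5, -27/5)
T5 rotate counter-clockwise with cos θ = -7/25, sin θ = -24/25: (11/5, -8/5) → (-269/125, -208/125); (-23/5, -21/5) → (-343/125, 699/125); (-9/5, -23/5) → (-489/125, 377/125); (-31/5, -27/5) → (-431/125, 933/125)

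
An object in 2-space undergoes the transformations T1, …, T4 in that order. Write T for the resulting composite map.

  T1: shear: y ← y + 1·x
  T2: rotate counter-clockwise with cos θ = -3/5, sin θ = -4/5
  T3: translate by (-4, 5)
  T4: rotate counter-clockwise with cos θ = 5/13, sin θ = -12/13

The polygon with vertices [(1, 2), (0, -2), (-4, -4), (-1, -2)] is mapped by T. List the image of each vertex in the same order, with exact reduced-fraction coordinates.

image vertices: (89/65, 192/65), (232/65, 491/65), (116/13, 161/13), (311/65, 538/65)

T1 shear: y ← y + 1·x: (1, 2) → (1, 3); (0, -2) → (0, -2); (-4, -4) → (-4, -8); (-1, -2) → (-1, -3)
T2 rotate counter-clockwise with cos θ = -3/5, sin θ = -4/5: (1, 3) → (9/5, -13/5); (0, -2) → (-8/5, 6/5); (-4, -8) → (-4, 8); (-1, -3) → (-9/5, 13/5)
T3 translate by (-4, 5): (9/5, -13/5) → (-11/5, 12/5); (-8/5, 6/5) → (-28/5, 31/5); (-4, 8) → (-8, 13); (-9/5, 13/5) → (-29/5, 38/5)
T4 rotate counter-clockwise with cos θ = 5/13, sin θ = -12/13: (-11/5, 12/5) → (89/65, 192/65); (-28/5, 31/5) → (232/65, 491/65); (-8, 13) → (116/13, 161/13); (-29/5, 38/5) → (311/65, 538/65)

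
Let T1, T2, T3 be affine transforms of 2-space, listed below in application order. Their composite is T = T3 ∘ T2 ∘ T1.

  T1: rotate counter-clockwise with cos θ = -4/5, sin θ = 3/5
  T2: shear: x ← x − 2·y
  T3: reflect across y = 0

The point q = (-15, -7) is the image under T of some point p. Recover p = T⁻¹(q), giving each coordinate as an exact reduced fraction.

p = (5, -5)

T1 = [-4/5 -3/5 0; 3/5 -4/5 0; 0 0 1]
T2·T1 = [-2 1 0; 3/5 -4/5 0; 0 0 1]
T3·…·T1 = [-2 1 0; -3/5 4/5 0; 0 0 1]
det M = -1; M⁻¹ = [-4/5 1 0; -3/5 2 0; 0 0 1]
M⁻¹ · (-15, -7)ᵀ = (5, -5)ᵀ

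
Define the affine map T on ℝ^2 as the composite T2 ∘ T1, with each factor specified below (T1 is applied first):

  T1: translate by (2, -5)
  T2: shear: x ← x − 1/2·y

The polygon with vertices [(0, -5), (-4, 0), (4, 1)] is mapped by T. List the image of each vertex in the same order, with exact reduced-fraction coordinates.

T1 translate by (2, -5): (0, -5) → (2, -10); (-4, 0) → (-2, -5); (4, 1) → (6, -4)
T2 shear: x ← x − 1/2·y: (2, -10) → (7, -10); (-2, -5) → (1/2, -5); (6, -4) → (8, -4)

image vertices: (7, -10), (1/2, -5), (8, -4)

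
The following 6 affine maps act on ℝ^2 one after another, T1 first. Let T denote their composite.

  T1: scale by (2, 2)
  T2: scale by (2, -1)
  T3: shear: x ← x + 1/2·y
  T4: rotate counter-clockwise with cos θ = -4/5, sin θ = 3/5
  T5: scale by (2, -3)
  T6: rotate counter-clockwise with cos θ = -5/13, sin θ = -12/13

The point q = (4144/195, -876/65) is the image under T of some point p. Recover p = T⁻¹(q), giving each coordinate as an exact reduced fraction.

T1 = [2 0 0; 0 2 0; 0 0 1]
T2·T1 = [4 0 0; 0 -2 0; 0 0 1]
T3·…·T1 = [4 -1 0; 0 -2 0; 0 0 1]
T4·…·T1 = [-16/5 2 0; 12/5 1 0; 0 0 1]
T5·…·T1 = [-32/5 4 0; -36/5 -3 0; 0 0 1]
T6·…·T1 = [-272/65 -56/13 0; 564/65 -33/13 0; 0 0 1]
det M = 48; M⁻¹ = [-11/208 7/78 0; -47/260 -17/195 0; 0 0 1]
M⁻¹ · (4144/195, -876/65)ᵀ = (-7/3, -8/3)ᵀ

p = (-7/3, -8/3)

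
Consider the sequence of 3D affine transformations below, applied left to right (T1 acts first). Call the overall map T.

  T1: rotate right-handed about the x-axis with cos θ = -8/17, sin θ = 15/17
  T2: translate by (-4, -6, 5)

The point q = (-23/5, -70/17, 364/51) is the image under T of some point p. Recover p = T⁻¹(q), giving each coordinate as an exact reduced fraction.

T1 = [1 0 0 0; 0 -8/17 -15/17 0; 0 15/17 -8/17 0; 0 0 0 1]
T2·T1 = [1 0 0 -4; 0 -8/17 -15/17 -6; 0 15/17 -8/17 5; 0 0 0 1]
det M = 1; M⁻¹ = [1 0 0 4; 0 -8/17 15/17 -123/17; 0 -15/17 -8/17 -50/17; 0 0 0 1]
M⁻¹ · (-23/5, -70/17, 364/51)ᵀ = (-3/5, 1, -8/3)ᵀ

p = (-3/5, 1, -8/3)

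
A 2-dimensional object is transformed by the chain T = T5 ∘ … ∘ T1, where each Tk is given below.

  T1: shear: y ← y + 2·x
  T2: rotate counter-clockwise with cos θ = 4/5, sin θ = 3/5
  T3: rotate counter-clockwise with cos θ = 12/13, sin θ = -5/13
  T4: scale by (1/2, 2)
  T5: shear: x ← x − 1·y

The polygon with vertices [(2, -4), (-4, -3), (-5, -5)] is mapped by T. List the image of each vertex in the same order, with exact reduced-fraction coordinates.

T1 shear: y ← y + 2·x: (2, -4) → (2, 0); (-4, -3) → (-4, -11); (-5, -5) → (-5, -15)
T2 rotate counter-clockwise with cos θ = 4/5, sin θ = 3/5: (2, 0) → (8/5, 6/5); (-4, -11) → (17/5, -56/5); (-5, -15) → (5, -15)
T3 rotate counter-clockwise with cos θ = 12/13, sin θ = -5/13: (8/5, 6/5) → (126/65, 32/65); (17/5, -56/5) → (-76/65, -757/65); (5, -15) → (-15/13, -205/13)
T4 scale by (1/2, 2): (126/65, 32/65) → (63/65, 64/65); (-76/65, -757/65) → (-38/65, -1514/65); (-15/13, -205/13) → (-15/26, -410/13)
T5 shear: x ← x − 1·y: (63/65, 64/65) → (-1/65, 64/65); (-38/65, -1514/65) → (1476/65, -1514/65); (-15/26, -410/13) → (805/26, -410/13)

image vertices: (-1/65, 64/65), (1476/65, -1514/65), (805/26, -410/13)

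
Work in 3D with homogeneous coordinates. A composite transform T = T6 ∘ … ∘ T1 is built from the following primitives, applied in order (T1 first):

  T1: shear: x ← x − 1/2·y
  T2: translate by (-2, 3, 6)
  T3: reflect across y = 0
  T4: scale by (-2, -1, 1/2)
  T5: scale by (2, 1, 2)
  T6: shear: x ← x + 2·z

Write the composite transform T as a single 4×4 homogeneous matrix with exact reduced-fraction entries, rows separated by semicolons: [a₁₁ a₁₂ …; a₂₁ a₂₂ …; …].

T = [-4 2 2 20; 0 1 0 3; 0 0 1 6; 0 0 0 1]

T1 = [1 -1/2 0 0; 0 1 0 0; 0 0 1 0; 0 0 0 1]
T2·T1 = [1 -1/2 0 -2; 0 1 0 3; 0 0 1 6; 0 0 0 1]
T3·…·T1 = [1 -1/2 0 -2; 0 -1 0 -3; 0 0 1 6; 0 0 0 1]
T4·…·T1 = [-2 1 0 4; 0 1 0 3; 0 0 1/2 3; 0 0 0 1]
T5·…·T1 = [-4 2 0 8; 0 1 0 3; 0 0 1 6; 0 0 0 1]
T6·…·T1 = [-4 2 2 20; 0 1 0 3; 0 0 1 6; 0 0 0 1]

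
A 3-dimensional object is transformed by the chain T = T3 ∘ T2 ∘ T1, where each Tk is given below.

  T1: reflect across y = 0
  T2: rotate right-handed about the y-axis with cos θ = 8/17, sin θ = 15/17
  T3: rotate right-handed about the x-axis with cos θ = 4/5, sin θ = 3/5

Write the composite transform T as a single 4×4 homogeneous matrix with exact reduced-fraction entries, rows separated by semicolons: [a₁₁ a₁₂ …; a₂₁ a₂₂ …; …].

T1 = [1 0 0 0; 0 -1 0 0; 0 0 1 0; 0 0 0 1]
T2·T1 = [8/17 0 15/17 0; 0 -1 0 0; -15/17 0 8/17 0; 0 0 0 1]
T3·…·T1 = [8/17 0 15/17 0; 9/17 -4/5 -24/85 0; -12/17 -3/5 32/85 0; 0 0 0 1]

T = [8/17 0 15/17 0; 9/17 -4/5 -24/85 0; -12/17 -3/5 32/85 0; 0 0 0 1]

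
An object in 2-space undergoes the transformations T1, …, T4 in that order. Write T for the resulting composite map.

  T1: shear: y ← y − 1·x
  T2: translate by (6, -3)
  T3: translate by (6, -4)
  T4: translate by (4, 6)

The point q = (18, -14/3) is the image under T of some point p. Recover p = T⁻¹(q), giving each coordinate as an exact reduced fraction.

T1 = [1 0 0; -1 1 0; 0 0 1]
T2·T1 = [1 0 6; -1 1 -3; 0 0 1]
T3·…·T1 = [1 0 12; -1 1 -7; 0 0 1]
T4·…·T1 = [1 0 16; -1 1 -1; 0 0 1]
det M = 1; M⁻¹ = [1 0 -16; 1 1 -15; 0 0 1]
M⁻¹ · (18, -14/3)ᵀ = (2, -5/3)ᵀ

p = (2, -5/3)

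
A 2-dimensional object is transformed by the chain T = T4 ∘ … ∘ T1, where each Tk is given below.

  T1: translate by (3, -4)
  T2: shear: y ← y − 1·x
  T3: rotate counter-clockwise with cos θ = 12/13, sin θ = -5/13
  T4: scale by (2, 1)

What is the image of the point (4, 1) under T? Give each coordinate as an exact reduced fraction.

T(p) = (68/13, -155/13)

T1 translate by (3, -4): (4, 1) → (7, -3)
T2 shear: y ← y − 1·x: (7, -3) → (7, -10)
T3 rotate counter-clockwise with cos θ = 12/13, sin θ = -5/13: (7, -10) → (34/13, -155/13)
T4 scale by (2, 1): (34/13, -155/13) → (68/13, -155/13)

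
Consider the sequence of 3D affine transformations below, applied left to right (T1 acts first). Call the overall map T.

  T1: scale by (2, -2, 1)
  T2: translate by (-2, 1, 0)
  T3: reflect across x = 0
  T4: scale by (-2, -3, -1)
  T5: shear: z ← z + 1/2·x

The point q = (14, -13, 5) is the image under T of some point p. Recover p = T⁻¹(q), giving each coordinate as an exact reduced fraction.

T1 = [2 0 0 0; 0 -2 0 0; 0 0 1 0; 0 0 0 1]
T2·T1 = [2 0 0 -2; 0 -2 0 1; 0 0 1 0; 0 0 0 1]
T3·…·T1 = [-2 0 0 2; 0 -2 0 1; 0 0 1 0; 0 0 0 1]
T4·…·T1 = [4 0 0 -4; 0 6 0 -3; 0 0 -1 0; 0 0 0 1]
T5·…·T1 = [4 0 0 -4; 0 6 0 -3; 2 0 -1 -2; 0 0 0 1]
det M = -24; M⁻¹ = [1/4 0 0 1; 0 1/6 0 1/2; 1/2 0 -1 0; 0 0 0 1]
M⁻¹ · (14, -13, 5)ᵀ = (9/2, -5/3, 2)ᵀ

p = (9/2, -5/3, 2)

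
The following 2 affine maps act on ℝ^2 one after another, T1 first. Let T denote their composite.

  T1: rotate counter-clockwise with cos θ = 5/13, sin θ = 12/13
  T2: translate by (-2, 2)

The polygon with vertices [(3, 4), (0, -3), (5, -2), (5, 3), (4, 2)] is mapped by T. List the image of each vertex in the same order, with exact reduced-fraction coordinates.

T1 rotate counter-clockwise with cos θ = 5/13, sin θ = 12/13: (3, 4) → (-33/13, 56/13); (0, -3) → (36/13, -15/13); (5, -2) → (49/13, 50/13); (5, 3) → (-11/13, 75/13); (4, 2) → (-4/13, 58/13)
T2 translate by (-2, 2): (-33/13, 56/13) → (-59/13, 82/13); (36/13, -15/13) → (10/13, 11/13); (49/13, 50/13) → (23/13, 76/13); (-11/13, 75/13) → (-37/13, 101/13); (-4/13, 58/13) → (-30/13, 84/13)

image vertices: (-59/13, 82/13), (10/13, 11/13), (23/13, 76/13), (-37/13, 101/13), (-30/13, 84/13)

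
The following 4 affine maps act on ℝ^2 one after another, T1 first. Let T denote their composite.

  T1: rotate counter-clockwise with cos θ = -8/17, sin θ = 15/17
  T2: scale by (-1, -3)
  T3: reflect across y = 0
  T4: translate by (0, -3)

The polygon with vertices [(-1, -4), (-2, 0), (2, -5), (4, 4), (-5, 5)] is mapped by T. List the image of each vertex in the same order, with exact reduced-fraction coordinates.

image vertices: (-4, 0), (-16/17, -141/17), (-59/17, 159/17), (92/17, 33/17), (35/17, -396/17)

T1 rotate counter-clockwise with cos θ = -8/17, sin θ = 15/17: (-1, -4) → (4, 1); (-2, 0) → (16/17, -30/17); (2, -5) → (59/17, 70/17); (4, 4) → (-92/17, 28/17); (-5, 5) → (-35/17, -115/17)
T2 scale by (-1, -3): (4, 1) → (-4, -3); (16/17, -30/17) → (-16/17, 90/17); (59/17, 70/17) → (-59/17, -210/17); (-92/17, 28/17) → (92/17, -84/17); (-35/17, -115/17) → (35/17, 345/17)
T3 reflect across y = 0: (-4, -3) → (-4, 3); (-16/17, 90/17) → (-16/17, -90/17); (-59/17, -210/17) → (-59/17, 210/17); (92/17, -84/17) → (92/17, 84/17); (35/17, 345/17) → (35/17, -345/17)
T4 translate by (0, -3): (-4, 3) → (-4, 0); (-16/17, -90/17) → (-16/17, -141/17); (-59/17, 210/17) → (-59/17, 159/17); (92/17, 84/17) → (92/17, 33/17); (35/17, -345/17) → (35/17, -396/17)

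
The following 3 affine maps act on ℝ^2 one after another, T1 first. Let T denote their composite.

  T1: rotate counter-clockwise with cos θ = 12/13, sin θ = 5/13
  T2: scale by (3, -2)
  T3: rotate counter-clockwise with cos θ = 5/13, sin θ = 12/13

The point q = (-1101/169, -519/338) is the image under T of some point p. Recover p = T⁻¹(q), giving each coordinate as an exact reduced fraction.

T1 = [12/13 -5/13 0; 5/13 12/13 0; 0 0 1]
T2·T1 = [36/13 -15/13 0; -10/13 -24/13 0; 0 0 1]
T3·…·T1 = [300/169 213/169 0; 382/169 -300/169 0; 0 0 1]
det M = -6; M⁻¹ = [50/169 71/338 0; 191/507 -50/169 0; 0 0 1]
M⁻¹ · (-1101/169, -519/338)ᵀ = (-9/4, -2)ᵀ

p = (-9/4, -2)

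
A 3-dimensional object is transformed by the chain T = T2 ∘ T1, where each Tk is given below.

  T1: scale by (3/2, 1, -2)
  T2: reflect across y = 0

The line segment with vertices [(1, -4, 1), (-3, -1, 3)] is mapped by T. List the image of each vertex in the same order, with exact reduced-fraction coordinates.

image vertices: (3/2, 4, -2), (-9/2, 1, -6)

T1 scale by (3/2, 1, -2): (1, -4, 1) → (3/2, -4, -2); (-3, -1, 3) → (-9/2, -1, -6)
T2 reflect across y = 0: (3/2, -4, -2) → (3/2, 4, -2); (-9/2, -1, -6) → (-9/2, 1, -6)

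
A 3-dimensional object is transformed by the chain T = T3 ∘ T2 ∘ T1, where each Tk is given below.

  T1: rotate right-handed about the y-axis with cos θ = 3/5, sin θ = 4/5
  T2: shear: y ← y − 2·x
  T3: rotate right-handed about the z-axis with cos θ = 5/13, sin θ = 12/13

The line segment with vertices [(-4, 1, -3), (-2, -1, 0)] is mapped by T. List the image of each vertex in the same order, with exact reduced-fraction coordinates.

image vertices: (-756/65, -23/65, 7/5), (-114/65, -37/65, 8/5)

T1 rotate right-handed about the y-axis with cos θ = 3/5, sin θ = 4/5: (-4, 1, -3) → (-24/5, 1, 7/5); (-2, -1, 0) → (-6/5, -1, 8/5)
T2 shear: y ← y − 2·x: (-24/5, 1, 7/5) → (-24/5, 53/5, 7/5); (-6/5, -1, 8/5) → (-6/5, 7/5, 8/5)
T3 rotate right-handed about the z-axis with cos θ = 5/13, sin θ = 12/13: (-24/5, 53/5, 7/5) → (-756/65, -23/65, 7/5); (-6/5, 7/5, 8/5) → (-114/65, -37/65, 8/5)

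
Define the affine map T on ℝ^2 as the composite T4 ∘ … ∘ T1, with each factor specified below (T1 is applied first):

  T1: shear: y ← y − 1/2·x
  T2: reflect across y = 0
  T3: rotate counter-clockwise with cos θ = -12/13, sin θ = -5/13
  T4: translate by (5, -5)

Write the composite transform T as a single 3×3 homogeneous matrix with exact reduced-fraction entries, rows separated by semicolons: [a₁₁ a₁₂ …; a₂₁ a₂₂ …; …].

T = [-19/26 -5/13 5; -11/13 12/13 -5; 0 0 1]

T1 = [1 0 0; -1/2 1 0; 0 0 1]
T2·T1 = [1 0 0; 1/2 -1 0; 0 0 1]
T3·…·T1 = [-19/26 -5/13 0; -11/13 12/13 0; 0 0 1]
T4·…·T1 = [-19/26 -5/13 5; -11/13 12/13 -5; 0 0 1]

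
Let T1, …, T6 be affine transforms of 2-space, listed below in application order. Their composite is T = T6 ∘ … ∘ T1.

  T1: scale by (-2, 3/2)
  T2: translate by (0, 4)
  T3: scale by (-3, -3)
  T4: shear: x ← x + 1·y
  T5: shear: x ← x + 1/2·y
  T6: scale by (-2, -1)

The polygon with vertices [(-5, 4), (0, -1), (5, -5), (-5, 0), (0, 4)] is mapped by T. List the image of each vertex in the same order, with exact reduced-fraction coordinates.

image vertices: (150, 30), (45/2, 15/2), (-183/2, -21/2), (96, 12), (90, 30)

T1 scale by (-2, 3/2): (-5, 4) → (10, 6); (0, -1) → (0, -3/2); (5, -5) → (-10, -15/2); (-5, 0) → (10, 0); (0, 4) → (0, 6)
T2 translate by (0, 4): (10, 6) → (10, 10); (0, -3/2) → (0, 5/2); (-10, -15/2) → (-10, -7/2); (10, 0) → (10, 4); (0, 6) → (0, 10)
T3 scale by (-3, -3): (10, 10) → (-30, -30); (0, 5/2) → (0, -15/2); (-10, -7/2) → (30, 21/2); (10, 4) → (-30, -12); (0, 10) → (0, -30)
T4 shear: x ← x + 1·y: (-30, -30) → (-60, -30); (0, -15/2) → (-15/2, -15/2); (30, 21/2) → (81/2, 21/2); (-30, -12) → (-42, -12); (0, -30) → (-30, -30)
T5 shear: x ← x + 1/2·y: (-60, -30) → (-75, -30); (-15/2, -15/2) → (-45/4, -15/2); (81/2, 21/2) → (183/4, 21/2); (-42, -12) → (-48, -12); (-30, -30) → (-45, -30)
T6 scale by (-2, -1): (-75, -30) → (150, 30); (-45/4, -15/2) → (45/2, 15/2); (183/4, 21/2) → (-183/2, -21/2); (-48, -12) → (96, 12); (-45, -30) → (90, 30)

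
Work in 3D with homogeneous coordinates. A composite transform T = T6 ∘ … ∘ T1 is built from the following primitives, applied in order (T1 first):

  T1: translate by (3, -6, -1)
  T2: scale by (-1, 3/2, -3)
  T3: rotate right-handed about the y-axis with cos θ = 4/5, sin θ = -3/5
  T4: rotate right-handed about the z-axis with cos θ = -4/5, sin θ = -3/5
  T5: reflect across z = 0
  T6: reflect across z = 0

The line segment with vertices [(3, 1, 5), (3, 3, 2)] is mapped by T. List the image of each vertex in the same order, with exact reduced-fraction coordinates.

image vertices: (-321/50, 114/25, -66/5), (-3/10, 27/5, -6)

T1 translate by (3, -6, -1): (3, 1, 5) → (6, -5, 4); (3, 3, 2) → (6, -3, 1)
T2 scale by (-1, 3/2, -3): (6, -5, 4) → (-6, -15/2, -12); (6, -3, 1) → (-6, -9/2, -3)
T3 rotate right-handed about the y-axis with cos θ = 4/5, sin θ = -3/5: (-6, -15/2, -12) → (12/5, -15/2, -66/5); (-6, -9/2, -3) → (-3, -9/2, -6)
T4 rotate right-handed about the z-axis with cos θ = -4/5, sin θ = -3/5: (12/5, -15/2, -66/5) → (-321/50, 114/25, -66/5); (-3, -9/2, -6) → (-3/10, 27/5, -6)
T5 reflect across z = 0: (-321/50, 114/25, -66/5) → (-321/50, 114/25, 66/5); (-3/10, 27/5, -6) → (-3/10, 27/5, 6)
T6 reflect across z = 0: (-321/50, 114/25, 66/5) → (-321/50, 114/25, -66/5); (-3/10, 27/5, 6) → (-3/10, 27/5, -6)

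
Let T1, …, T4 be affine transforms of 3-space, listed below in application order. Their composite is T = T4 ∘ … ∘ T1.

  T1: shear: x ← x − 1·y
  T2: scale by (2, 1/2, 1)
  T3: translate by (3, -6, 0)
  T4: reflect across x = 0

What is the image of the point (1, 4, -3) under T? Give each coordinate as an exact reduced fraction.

T1 shear: x ← x − 1·y: (1, 4, -3) → (-3, 4, -3)
T2 scale by (2, 1/2, 1): (-3, 4, -3) → (-6, 2, -3)
T3 translate by (3, -6, 0): (-6, 2, -3) → (-3, -4, -3)
T4 reflect across x = 0: (-3, -4, -3) → (3, -4, -3)

T(p) = (3, -4, -3)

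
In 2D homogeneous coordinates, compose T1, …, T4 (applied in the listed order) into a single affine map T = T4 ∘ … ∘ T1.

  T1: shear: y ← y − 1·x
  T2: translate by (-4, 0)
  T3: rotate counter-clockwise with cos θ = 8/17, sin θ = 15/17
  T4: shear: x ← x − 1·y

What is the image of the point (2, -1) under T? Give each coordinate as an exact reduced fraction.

T1 shear: y ← y − 1·x: (2, -1) → (2, -3)
T2 translate by (-4, 0): (2, -3) → (-2, -3)
T3 rotate counter-clockwise with cos θ = 8/17, sin θ = 15/17: (-2, -3) → (29/17, -54/17)
T4 shear: x ← x − 1·y: (29/17, -54/17) → (83/17, -54/17)

T(p) = (83/17, -54/17)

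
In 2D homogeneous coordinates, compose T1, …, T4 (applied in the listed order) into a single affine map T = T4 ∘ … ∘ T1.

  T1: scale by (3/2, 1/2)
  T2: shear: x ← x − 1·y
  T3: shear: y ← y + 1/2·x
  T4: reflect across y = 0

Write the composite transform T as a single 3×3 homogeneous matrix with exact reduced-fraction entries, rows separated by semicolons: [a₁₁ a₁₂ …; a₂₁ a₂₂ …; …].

T1 = [3/2 0 0; 0 1/2 0; 0 0 1]
T2·T1 = [3/2 -1/2 0; 0 1/2 0; 0 0 1]
T3·…·T1 = [3/2 -1/2 0; 3/4 1/4 0; 0 0 1]
T4·…·T1 = [3/2 -1/2 0; -3/4 -1/4 0; 0 0 1]

T = [3/2 -1/2 0; -3/4 -1/4 0; 0 0 1]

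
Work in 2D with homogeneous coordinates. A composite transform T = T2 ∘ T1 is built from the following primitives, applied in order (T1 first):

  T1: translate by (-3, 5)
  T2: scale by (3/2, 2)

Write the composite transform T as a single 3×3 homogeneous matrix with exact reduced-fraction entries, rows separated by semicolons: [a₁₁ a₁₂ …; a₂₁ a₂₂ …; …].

T = [3/2 0 -9/2; 0 2 10; 0 0 1]

T1 = [1 0 -3; 0 1 5; 0 0 1]
T2·T1 = [3/2 0 -9/2; 0 2 10; 0 0 1]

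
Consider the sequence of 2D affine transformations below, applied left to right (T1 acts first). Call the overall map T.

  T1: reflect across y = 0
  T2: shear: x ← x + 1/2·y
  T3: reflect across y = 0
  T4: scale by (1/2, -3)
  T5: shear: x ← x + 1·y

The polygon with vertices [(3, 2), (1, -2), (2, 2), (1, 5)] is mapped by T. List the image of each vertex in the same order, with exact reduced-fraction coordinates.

image vertices: (-5, -6), (7, 6), (-11/2, -6), (-63/4, -15)

T1 reflect across y = 0: (3, 2) → (3, -2); (1, -2) → (1, 2); (2, 2) → (2, -2); (1, 5) → (1, -5)
T2 shear: x ← x + 1/2·y: (3, -2) → (2, -2); (1, 2) → (2, 2); (2, -2) → (1, -2); (1, -5) → (-3/2, -5)
T3 reflect across y = 0: (2, -2) → (2, 2); (2, 2) → (2, -2); (1, -2) → (1, 2); (-3/2, -5) → (-3/2, 5)
T4 scale by (1/2, -3): (2, 2) → (1, -6); (2, -2) → (1, 6); (1, 2) → (1/2, -6); (-3/2, 5) → (-3/4, -15)
T5 shear: x ← x + 1·y: (1, -6) → (-5, -6); (1, 6) → (7, 6); (1/2, -6) → (-11/2, -6); (-3/4, -15) → (-63/4, -15)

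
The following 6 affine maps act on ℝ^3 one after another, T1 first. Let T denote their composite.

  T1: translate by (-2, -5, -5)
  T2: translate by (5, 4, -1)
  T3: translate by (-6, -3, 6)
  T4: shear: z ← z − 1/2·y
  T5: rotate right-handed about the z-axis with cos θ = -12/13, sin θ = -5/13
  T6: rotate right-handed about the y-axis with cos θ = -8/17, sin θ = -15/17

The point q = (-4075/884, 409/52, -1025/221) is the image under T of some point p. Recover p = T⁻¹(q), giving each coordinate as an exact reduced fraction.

T1 = [1 0 0 -2; 0 1 0 -5; 0 0 1 -5; 0 0 0 1]
T2·T1 = [1 0 0 3; 0 1 0 -1; 0 0 1 -6; 0 0 0 1]
T3·…·T1 = [1 0 0 -3; 0 1 0 -4; 0 0 1 0; 0 0 0 1]
T4·…·T1 = [1 0 0 -3; 0 1 0 -4; 0 -1/2 1 2; 0 0 0 1]
T5·…·T1 = [-12/13 5/13 0 16/13; -5/13 -12/13 0 63/13; 0 -1/2 1 2; 0 0 0 1]
T6·…·T1 = [96/221 115/442 -15/17 -518/221; -5/13 -12/13 0 63/13; -180/221 127/221 -8/17 32/221; 0 0 0 1]
det M = 1; M⁻¹ = [96/221 -5/13 -180/221 3; -40/221 -12/13 75/221 4; -215/221 -6/13 -133/442 0; 0 0 0 1]
M⁻¹ · (-4075/884, 409/52, -1025/221)ᵀ = (7/4, -4, 9/4)ᵀ

p = (7/4, -4, 9/4)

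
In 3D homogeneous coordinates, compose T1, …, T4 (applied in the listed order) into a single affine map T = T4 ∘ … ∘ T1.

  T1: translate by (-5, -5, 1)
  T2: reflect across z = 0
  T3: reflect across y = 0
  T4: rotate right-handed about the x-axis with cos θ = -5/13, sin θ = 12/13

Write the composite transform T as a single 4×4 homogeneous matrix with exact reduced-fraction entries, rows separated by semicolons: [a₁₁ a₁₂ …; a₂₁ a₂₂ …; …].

T1 = [1 0 0 -5; 0 1 0 -5; 0 0 1 1; 0 0 0 1]
T2·T1 = [1 0 0 -5; 0 1 0 -5; 0 0 -1 -1; 0 0 0 1]
T3·…·T1 = [1 0 0 -5; 0 -1 0 5; 0 0 -1 -1; 0 0 0 1]
T4·…·T1 = [1 0 0 -5; 0 5/13 12/13 -1; 0 -12/13 5/13 5; 0 0 0 1]

T = [1 0 0 -5; 0 5/13 12/13 -1; 0 -12/13 5/13 5; 0 0 0 1]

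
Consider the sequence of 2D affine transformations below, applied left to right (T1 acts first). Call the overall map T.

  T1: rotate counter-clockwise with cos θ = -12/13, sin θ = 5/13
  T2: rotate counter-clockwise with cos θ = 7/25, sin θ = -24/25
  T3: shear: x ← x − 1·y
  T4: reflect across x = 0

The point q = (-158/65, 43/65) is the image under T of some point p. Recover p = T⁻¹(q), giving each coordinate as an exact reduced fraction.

p = (1, -3)

T1 = [-12/13 -5/13 0; 5/13 -12/13 0; 0 0 1]
T2·T1 = [36/325 -323/325 0; 323/325 36/325 0; 0 0 1]
T3·…·T1 = [-287/325 -359/325 0; 323/325 36/325 0; 0 0 1]
T4·…·T1 = [287/325 359/325 0; 323/325 36/325 0; 0 0 1]
det M = -1; M⁻¹ = [-36/325 359/325 0; 323/325 -287/325 0; 0 0 1]
M⁻¹ · (-158/65, 43/65)ᵀ = (1, -3)ᵀ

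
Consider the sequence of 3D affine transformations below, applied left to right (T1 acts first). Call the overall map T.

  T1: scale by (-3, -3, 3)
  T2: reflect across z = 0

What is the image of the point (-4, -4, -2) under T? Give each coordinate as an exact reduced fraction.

T1 scale by (-3, -3, 3): (-4, -4, -2) → (12, 12, -6)
T2 reflect across z = 0: (12, 12, -6) → (12, 12, 6)

T(p) = (12, 12, 6)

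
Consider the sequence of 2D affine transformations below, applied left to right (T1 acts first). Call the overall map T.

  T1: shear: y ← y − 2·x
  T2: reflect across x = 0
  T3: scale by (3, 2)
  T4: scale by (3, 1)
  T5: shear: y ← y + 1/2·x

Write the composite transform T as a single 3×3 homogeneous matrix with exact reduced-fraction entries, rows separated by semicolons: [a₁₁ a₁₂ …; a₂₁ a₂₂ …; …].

T1 = [1 0 0; -2 1 0; 0 0 1]
T2·T1 = [-1 0 0; -2 1 0; 0 0 1]
T3·…·T1 = [-3 0 0; -4 2 0; 0 0 1]
T4·…·T1 = [-9 0 0; -4 2 0; 0 0 1]
T5·…·T1 = [-9 0 0; -17/2 2 0; 0 0 1]

T = [-9 0 0; -17/2 2 0; 0 0 1]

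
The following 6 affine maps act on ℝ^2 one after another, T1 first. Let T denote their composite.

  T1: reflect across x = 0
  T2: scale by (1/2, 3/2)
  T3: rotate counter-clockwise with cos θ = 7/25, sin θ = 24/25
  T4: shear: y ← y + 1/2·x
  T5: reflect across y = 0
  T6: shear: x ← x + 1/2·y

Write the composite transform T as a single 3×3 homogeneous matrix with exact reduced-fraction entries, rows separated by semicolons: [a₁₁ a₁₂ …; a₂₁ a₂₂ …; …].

T1 = [-1 0 0; 0 1 0; 0 0 1]
T2·T1 = [-1/2 0 0; 0 3/2 0; 0 0 1]
T3·…·T1 = [-7/50 -36/25 0; -12/25 21/50 0; 0 0 1]
T4·…·T1 = [-7/50 -36/25 0; -11/20 -3/10 0; 0 0 1]
T5·…·T1 = [-7/50 -36/25 0; 11/20 3/10 0; 0 0 1]
T6·…·T1 = [27/200 -129/100 0; 11/20 3/10 0; 0 0 1]

T = [27/200 -129/100 0; 11/20 3/10 0; 0 0 1]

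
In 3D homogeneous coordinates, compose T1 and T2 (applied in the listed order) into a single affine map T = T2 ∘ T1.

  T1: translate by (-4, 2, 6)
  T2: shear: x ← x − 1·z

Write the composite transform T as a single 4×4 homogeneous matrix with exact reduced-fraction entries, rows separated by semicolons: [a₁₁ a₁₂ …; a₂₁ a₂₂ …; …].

T = [1 0 -1 -10; 0 1 0 2; 0 0 1 6; 0 0 0 1]

T1 = [1 0 0 -4; 0 1 0 2; 0 0 1 6; 0 0 0 1]
T2·T1 = [1 0 -1 -10; 0 1 0 2; 0 0 1 6; 0 0 0 1]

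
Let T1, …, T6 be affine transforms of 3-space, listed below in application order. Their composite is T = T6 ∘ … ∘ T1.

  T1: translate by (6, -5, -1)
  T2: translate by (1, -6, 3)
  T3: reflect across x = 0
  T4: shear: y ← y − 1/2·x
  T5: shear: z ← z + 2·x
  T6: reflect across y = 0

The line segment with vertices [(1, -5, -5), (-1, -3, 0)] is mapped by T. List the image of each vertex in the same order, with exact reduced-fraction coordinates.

image vertices: (-8, 12, -19), (-6, 11, -10)

T1 translate by (6, -5, -1): (1, -5, -5) → (7, -10, -6); (-1, -3, 0) → (5, -8, -1)
T2 translate by (1, -6, 3): (7, -10, -6) → (8, -16, -3); (5, -8, -1) → (6, -14, 2)
T3 reflect across x = 0: (8, -16, -3) → (-8, -16, -3); (6, -14, 2) → (-6, -14, 2)
T4 shear: y ← y − 1/2·x: (-8, -16, -3) → (-8, -12, -3); (-6, -14, 2) → (-6, -11, 2)
T5 shear: z ← z + 2·x: (-8, -12, -3) → (-8, -12, -19); (-6, -11, 2) → (-6, -11, -10)
T6 reflect across y = 0: (-8, -12, -19) → (-8, 12, -19); (-6, -11, -10) → (-6, 11, -10)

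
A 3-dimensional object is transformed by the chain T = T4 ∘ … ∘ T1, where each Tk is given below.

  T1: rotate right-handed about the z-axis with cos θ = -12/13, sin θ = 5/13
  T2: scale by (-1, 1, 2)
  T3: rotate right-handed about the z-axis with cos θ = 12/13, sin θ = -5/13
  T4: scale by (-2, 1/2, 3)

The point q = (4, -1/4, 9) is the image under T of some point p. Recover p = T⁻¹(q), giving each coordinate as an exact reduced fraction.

T1 = [-12/13 -5/13 0 0; 5/13 -12/13 0 0; 0 0 1 0; 0 0 0 1]
T2·T1 = [12/13 5/13 0 0; 5/13 -12/13 0 0; 0 0 2 0; 0 0 0 1]
T3·…·T1 = [1 0 0 0; 0 -1 0 0; 0 0 2 0; 0 0 0 1]
T4·…·T1 = [-2 0 0 0; 0 -1/2 0 0; 0 0 6 0; 0 0 0 1]
det M = 6; M⁻¹ = [-1/2 0 0 0; 0 -2 0 0; 0 0 1/6 0; 0 0 0 1]
M⁻¹ · (4, -1/4, 9)ᵀ = (-2, 1/2, 3/2)ᵀ

p = (-2, 1/2, 3/2)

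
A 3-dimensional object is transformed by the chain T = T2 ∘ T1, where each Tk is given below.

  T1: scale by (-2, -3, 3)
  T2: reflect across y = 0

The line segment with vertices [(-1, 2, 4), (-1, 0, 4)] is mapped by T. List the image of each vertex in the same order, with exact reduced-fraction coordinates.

T1 scale by (-2, -3, 3): (-1, 2, 4) → (2, -6, 12); (-1, 0, 4) → (2, 0, 12)
T2 reflect across y = 0: (2, -6, 12) → (2, 6, 12); (2, 0, 12) → (2, 0, 12)

image vertices: (2, 6, 12), (2, 0, 12)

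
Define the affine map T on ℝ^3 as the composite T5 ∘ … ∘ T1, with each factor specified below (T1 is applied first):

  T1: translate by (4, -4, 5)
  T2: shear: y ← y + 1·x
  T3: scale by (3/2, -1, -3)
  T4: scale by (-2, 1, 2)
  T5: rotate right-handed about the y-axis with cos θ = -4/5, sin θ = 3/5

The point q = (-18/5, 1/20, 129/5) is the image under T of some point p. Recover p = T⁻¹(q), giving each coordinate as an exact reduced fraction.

p = (1/5, -1/4, -6/5)

T1 = [1 0 0 4; 0 1 0 -4; 0 0 1 5; 0 0 0 1]
T2·T1 = [1 0 0 4; 1 1 0 0; 0 0 1 5; 0 0 0 1]
T3·…·T1 = [3/2 0 0 6; -1 -1 0 0; 0 0 -3 -15; 0 0 0 1]
T4·…·T1 = [-3 0 0 -12; -1 -1 0 0; 0 0 -6 -30; 0 0 0 1]
T5·…·T1 = [12/5 0 -18/5 -42/5; -1 -1 0 0; 9/5 0 24/5 156/5; 0 0 0 1]
det M = -18; M⁻¹ = [4/15 0 1/5 -4; -4/15 -1 -1/5 4; -1/10 0 2/15 -5; 0 0 0 1]
M⁻¹ · (-18/5, 1/20, 129/5)ᵀ = (1/5, -1/4, -6/5)ᵀ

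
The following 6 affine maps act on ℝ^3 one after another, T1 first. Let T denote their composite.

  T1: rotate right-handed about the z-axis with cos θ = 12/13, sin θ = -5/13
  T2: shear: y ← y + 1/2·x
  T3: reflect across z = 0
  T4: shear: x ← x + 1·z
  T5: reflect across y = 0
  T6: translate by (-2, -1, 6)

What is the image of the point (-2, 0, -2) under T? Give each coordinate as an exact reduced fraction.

T(p) = (-24/13, -11/13, 8)

T1 rotate right-handed about the z-axis with cos θ = 12/13, sin θ = -5/13: (-2, 0, -2) → (-24/13, 10/13, -2)
T2 shear: y ← y + 1/2·x: (-24/13, 10/13, -2) → (-24/13, -2/13, -2)
T3 reflect across z = 0: (-24/13, -2/13, -2) → (-24/13, -2/13, 2)
T4 shear: x ← x + 1·z: (-24/13, -2/13, 2) → (2/13, -2/13, 2)
T5 reflect across y = 0: (2/13, -2/13, 2) → (2/13, 2/13, 2)
T6 translate by (-2, -1, 6): (2/13, 2/13, 2) → (-24/13, -11/13, 8)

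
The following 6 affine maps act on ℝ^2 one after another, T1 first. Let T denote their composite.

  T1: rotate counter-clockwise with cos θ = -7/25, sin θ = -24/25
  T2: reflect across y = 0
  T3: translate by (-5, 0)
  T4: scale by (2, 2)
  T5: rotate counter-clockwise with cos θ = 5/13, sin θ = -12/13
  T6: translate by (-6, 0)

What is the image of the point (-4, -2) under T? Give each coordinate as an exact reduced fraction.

T1 rotate counter-clockwise with cos θ = -7/25, sin θ = -24/25: (-4, -2) → (-4/5, 22/5)
T2 reflect across y = 0: (-4/5, 22/5) → (-4/5, -22/5)
T3 translate by (-5, 0): (-4/5, -22/5) → (-29/5, -22/5)
T4 scale by (2, 2): (-29/5, -22/5) → (-58/5, -44/5)
T5 rotate counter-clockwise with cos θ = 5/13, sin θ = -12/13: (-58/5, -44/5) → (-818/65, 476/65)
T6 translate by (-6, 0): (-818/65, 476/65) → (-1208/65, 476/65)

T(p) = (-1208/65, 476/65)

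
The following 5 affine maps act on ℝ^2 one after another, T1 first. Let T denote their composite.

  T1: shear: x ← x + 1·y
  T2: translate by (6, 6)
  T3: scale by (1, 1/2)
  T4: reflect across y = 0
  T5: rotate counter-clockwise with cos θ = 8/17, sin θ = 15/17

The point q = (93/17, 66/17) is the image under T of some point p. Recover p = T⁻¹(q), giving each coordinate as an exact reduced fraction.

T1 = [1 1 0; 0 1 0; 0 0 1]
T2·T1 = [1 1 6; 0 1 6; 0 0 1]
T3·…·T1 = [1 1 6; 0 1/2 3; 0 0 1]
T4·…·T1 = [1 1 6; 0 -1/2 -3; 0 0 1]
T5·…·T1 = [8/17 31/34 93/17; 15/17 11/17 66/17; 0 0 1]
det M = -1/2; M⁻¹ = [-22/17 31/17 0; 30/17 -16/17 -6; 0 0 1]
M⁻¹ · (93/17, 66/17)ᵀ = (0, 0)ᵀ

p = (0, 0)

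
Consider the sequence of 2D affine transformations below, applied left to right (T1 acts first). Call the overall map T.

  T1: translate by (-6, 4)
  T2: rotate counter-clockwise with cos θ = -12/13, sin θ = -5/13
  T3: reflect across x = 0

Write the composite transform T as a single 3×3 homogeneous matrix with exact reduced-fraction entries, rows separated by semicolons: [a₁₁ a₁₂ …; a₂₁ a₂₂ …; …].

T = [12/13 -5/13 -92/13; -5/13 -12/13 -18/13; 0 0 1]

T1 = [1 0 -6; 0 1 4; 0 0 1]
T2·T1 = [-12/13 5/13 92/13; -5/13 -12/13 -18/13; 0 0 1]
T3·…·T1 = [12/13 -5/13 -92/13; -5/13 -12/13 -18/13; 0 0 1]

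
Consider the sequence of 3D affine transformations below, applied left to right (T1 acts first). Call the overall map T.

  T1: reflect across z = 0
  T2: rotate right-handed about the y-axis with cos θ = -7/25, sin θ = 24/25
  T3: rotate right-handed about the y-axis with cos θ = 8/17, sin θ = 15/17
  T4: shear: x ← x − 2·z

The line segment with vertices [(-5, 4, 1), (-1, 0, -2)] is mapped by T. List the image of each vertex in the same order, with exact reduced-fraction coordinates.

T1 reflect across z = 0: (-5, 4, 1) → (-5, 4, -1); (-1, 0, -2) → (-1, 0, 2)
T2 rotate right-handed about the y-axis with cos θ = -7/25, sin θ = 24/25: (-5, 4, -1) → (11/25, 4, 127/25); (-1, 0, 2) → (11/5, 0, 2/5)
T3 rotate right-handed about the y-axis with cos θ = 8/17, sin θ = 15/17: (11/25, 4, 127/25) → (1993/425, 4, 851/425); (11/5, 0, 2/5) → (118/85, 0, -149/85)
T4 shear: x ← x − 2·z: (1993/425, 4, 851/425) → (291/425, 4, 851/425); (118/85, 0, -149/85) → (416/85, 0, -149/85)

image vertices: (291/425, 4, 851/425), (416/85, 0, -149/85)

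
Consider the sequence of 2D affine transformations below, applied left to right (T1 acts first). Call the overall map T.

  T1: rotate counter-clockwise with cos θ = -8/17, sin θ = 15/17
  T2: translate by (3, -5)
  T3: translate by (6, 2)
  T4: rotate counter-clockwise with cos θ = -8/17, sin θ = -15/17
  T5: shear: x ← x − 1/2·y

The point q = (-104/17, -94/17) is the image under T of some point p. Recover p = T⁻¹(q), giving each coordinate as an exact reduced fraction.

T1 = [-8/17 -15/17 0; 15/17 -8/17 0; 0 0 1]
T2·T1 = [-8/17 -15/17 3; 15/17 -8/17 -5; 0 0 1]
T3·…·T1 = [-8/17 -15/17 9; 15/17 -8/17 -3; 0 0 1]
T4·…·T1 = [1 0 -117/17; 0 1 -111/17; 0 0 1]
T5·…·T1 = [1 -1/2 -123/34; 0 1 -111/17; 0 0 1]
det M = 1; M⁻¹ = [1 1/2 117/17; 0 1 111/17; 0 0 1]
M⁻¹ · (-104/17, -94/17)ᵀ = (-2, 1)ᵀ

p = (-2, 1)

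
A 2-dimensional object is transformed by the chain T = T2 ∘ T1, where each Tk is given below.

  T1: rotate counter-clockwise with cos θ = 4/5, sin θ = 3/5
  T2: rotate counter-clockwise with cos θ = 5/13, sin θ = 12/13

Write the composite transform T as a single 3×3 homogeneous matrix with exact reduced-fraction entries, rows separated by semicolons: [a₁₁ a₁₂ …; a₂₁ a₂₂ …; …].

T = [-16/65 -63/65 0; 63/65 -16/65 0; 0 0 1]

T1 = [4/5 -3/5 0; 3/5 4/5 0; 0 0 1]
T2·T1 = [-16/65 -63/65 0; 63/65 -16/65 0; 0 0 1]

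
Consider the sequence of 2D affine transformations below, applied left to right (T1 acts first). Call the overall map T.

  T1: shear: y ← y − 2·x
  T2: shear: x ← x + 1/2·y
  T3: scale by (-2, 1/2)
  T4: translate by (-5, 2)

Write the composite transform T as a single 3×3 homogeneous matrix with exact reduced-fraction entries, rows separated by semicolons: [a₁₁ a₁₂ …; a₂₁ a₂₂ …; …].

T = [0 -1 -5; -1 1/2 2; 0 0 1]

T1 = [1 0 0; -2 1 0; 0 0 1]
T2·T1 = [0 1/2 0; -2 1 0; 0 0 1]
T3·…·T1 = [0 -1 0; -1 1/2 0; 0 0 1]
T4·…·T1 = [0 -1 -5; -1 1/2 2; 0 0 1]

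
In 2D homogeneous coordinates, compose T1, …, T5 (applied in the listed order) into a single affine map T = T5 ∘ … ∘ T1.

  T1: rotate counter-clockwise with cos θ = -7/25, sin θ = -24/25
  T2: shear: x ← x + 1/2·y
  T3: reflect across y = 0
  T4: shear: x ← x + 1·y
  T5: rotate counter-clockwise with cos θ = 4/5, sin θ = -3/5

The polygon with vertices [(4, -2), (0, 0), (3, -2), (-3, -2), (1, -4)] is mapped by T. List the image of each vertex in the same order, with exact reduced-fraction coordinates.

image vertices: (106/125, 433/125), (0, 0), (14/125, 352/125), (-538/125, -134/125), (-432/125, 299/125)

T1 rotate counter-clockwise with cos θ = -7/25, sin θ = -24/25: (4, -2) → (-76/25, -82/25); (0, 0) → (0, 0); (3, -2) → (-69/25, -58/25); (-3, -2) → (-27/25, 86/25); (1, -4) → (-103/25, 4/25)
T2 shear: x ← x + 1/2·y: (-76/25, -82/25) → (-117/25, -82/25); (0, 0) → (0, 0); (-69/25, -58/25) → (-98/25, -58/25); (-27/25, 86/25) → (16/25, 86/25); (-103/25, 4/25) → (-101/25, 4/25)
T3 reflect across y = 0: (-117/25, -82/25) → (-117/25, 82/25); (0, 0) → (0, 0); (-98/25, -58/25) → (-98/25, 58/25); (16/25, 86/25) → (16/25, -86/25); (-101/25, 4/25) → (-101/25, -4/25)
T4 shear: x ← x + 1·y: (-117/25, 82/25) → (-7/5, 82/25); (0, 0) → (0, 0); (-98/25, 58/25) → (-8/5, 58/25); (16/25, -86/25) → (-14/5, -86/25); (-101/25, -4/25) → (-21/5, -4/25)
T5 rotate counter-clockwise with cos θ = 4/5, sin θ = -3/5: (-7/5, 82/25) → (106/125, 433/125); (0, 0) → (0, 0); (-8/5, 58/25) → (14/125, 352/125); (-14/5, -86/25) → (-538/125, -134/125); (-21/5, -4/25) → (-432/125, 299/125)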